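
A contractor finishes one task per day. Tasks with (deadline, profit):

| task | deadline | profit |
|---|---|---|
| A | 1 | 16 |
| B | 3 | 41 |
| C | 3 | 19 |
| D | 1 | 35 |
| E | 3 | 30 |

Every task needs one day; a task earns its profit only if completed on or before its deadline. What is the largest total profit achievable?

Profit order: B=41 D=35 E=30 C=19 A=16
Assign: B→slot 3, D→slot 1, E→slot 2, C skipped, A skipped.
Slots: [1:D] [2:E] [3:B]
Profit = 35 + 30 + 41 = 106

106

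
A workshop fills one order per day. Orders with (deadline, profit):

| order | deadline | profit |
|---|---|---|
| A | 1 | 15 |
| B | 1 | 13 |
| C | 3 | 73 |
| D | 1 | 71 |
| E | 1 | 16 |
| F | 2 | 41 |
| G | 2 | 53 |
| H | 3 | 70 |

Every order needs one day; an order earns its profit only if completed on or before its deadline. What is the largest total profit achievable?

214

Sort by profit descending; place each in the latest free slot ≤ its deadline.
Profit order: C=73 D=71 H=70 G=53 F=41 E=16 A=15 B=13
Assign: C→slot 3, D→slot 1, H→slot 2, G skipped, F skipped, E skipped, A skipped, B skipped.
Slots: [1:D] [2:H] [3:C]
Profit = 71 + 70 + 73 = 214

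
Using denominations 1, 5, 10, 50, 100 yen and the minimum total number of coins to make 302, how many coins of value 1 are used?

Use the largest denomination that fits, subtract, and repeat.
302 = 3×100 + 2×1
Count of 1: 2

2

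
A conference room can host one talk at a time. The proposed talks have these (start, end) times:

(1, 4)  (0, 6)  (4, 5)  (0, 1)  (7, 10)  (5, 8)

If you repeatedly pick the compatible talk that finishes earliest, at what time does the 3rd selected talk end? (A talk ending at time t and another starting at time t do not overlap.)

Sorted by end: (0,1)  (1,4)  (4,5)  (0,6)  (5,8)  (7,10)
take (0,1); take (1,4); take (4,5); take (5,8).
Selected: (0,1) (1,4) (4,5) (5,8)

5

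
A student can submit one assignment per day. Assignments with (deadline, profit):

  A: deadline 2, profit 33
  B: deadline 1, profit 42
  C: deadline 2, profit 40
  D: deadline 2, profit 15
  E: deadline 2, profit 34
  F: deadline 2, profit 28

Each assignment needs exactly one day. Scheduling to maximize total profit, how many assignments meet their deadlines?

2

Profit order: B=42 C=40 E=34 A=33 F=28 D=15
Assign: B→slot 1, C→slot 2, E skipped, A skipped, F skipped, D skipped.
Slots: [1:B] [2:C]
2 of 6 scheduled.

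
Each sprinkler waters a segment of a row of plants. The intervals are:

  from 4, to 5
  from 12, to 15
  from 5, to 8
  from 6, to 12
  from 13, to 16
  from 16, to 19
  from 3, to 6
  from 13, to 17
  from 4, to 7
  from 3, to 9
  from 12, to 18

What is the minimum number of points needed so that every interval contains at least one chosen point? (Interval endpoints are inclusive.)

Process intervals by earliest right end; each time one isn't hit yet, stab at its right endpoint.
By right end: [4,5]  [3,6]  [4,7]  [5,8]  [3,9]  [6,12]  [12,15]  [13,16]  [13,17]  [12,18]  [16,19]
[4,5] uncovered → point at 5; [6,12] uncovered → point at 12; [13,16] uncovered → point at 16.
Points: 5, 12, 16 (3 total).

3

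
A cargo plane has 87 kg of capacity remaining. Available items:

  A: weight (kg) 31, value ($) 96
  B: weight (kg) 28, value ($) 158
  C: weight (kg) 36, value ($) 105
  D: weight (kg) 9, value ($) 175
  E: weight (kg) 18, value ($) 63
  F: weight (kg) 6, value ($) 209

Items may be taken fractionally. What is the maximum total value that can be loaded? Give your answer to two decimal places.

685.52

Order: F (209/6=34.83) > D (175/9=19.44) > B (158/28=5.64) > E (63/18=3.50) > A (96/31=3.10) > C (105/36=2.92)
Fill: take F (6 @ 209) → take D (9 @ 175) → take B (28 @ 158) → take E (18 @ 63) → take 26/31 of A → 80.52; 87/87 used.
Total value = 685.52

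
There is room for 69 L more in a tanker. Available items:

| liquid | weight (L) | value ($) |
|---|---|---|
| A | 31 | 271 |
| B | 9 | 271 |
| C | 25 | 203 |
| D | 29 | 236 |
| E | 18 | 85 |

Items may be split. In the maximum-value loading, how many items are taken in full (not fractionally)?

Ratios (sorted): B 30.11, A 8.74, D 8.14, C 8.12, E 4.72
take B (9 @ 271); take A (31 @ 271); take D (29 @ 236). Capacity used 69/69.
3 item(s) taken whole.

3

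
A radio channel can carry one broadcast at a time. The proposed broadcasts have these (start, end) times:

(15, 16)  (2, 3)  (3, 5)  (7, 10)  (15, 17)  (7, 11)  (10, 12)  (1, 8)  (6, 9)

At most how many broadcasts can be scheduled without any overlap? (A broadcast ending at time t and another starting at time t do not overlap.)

5

Sort by end time and greedily take each interval whose start is ≥ the last chosen end.
Sorted by end: (2,3)  (3,5)  (1,8)  (6,9)  (7,10)  (7,11)  (10,12)  (15,16)  (15,17)
take (2,3); take (3,5); take (6,9); skip (7,10); skip (7,11); take (10,12); take (15,16); skip (15,17).
Selected 5 broadcasts.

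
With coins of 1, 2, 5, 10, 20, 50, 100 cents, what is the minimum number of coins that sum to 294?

294 = 2×100 + 1×50 + 2×20 + 2×2
Total coins = 2 + 1 + 2 + 2 = 7

7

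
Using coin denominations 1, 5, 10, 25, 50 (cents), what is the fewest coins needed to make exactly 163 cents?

7

163 − 3×50→13 − 1×10→3 − 3×1→0
Total coins = 3 + 1 + 3 = 7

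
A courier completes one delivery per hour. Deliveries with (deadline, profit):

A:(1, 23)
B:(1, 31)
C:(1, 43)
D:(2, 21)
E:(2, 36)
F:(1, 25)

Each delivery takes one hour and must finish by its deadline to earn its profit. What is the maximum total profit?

Profit order: C=43 E=36 B=31 F=25 A=23 D=21
Assign: C→slot 1, E→slot 2, B skipped, F skipped, A skipped, D skipped.
Slots: [1:C] [2:E]
Profit = 43 + 36 = 79

79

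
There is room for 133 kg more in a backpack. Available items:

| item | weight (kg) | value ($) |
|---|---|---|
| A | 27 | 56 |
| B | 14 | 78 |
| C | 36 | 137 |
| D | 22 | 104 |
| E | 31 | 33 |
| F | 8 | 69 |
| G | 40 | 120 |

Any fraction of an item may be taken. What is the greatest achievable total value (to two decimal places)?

Sort by value per unit weight and fill in that order.
Ratios (sorted): F 8.62, B 5.57, D 4.73, C 3.81, G 3.00, A 2.07, E 1.06
take F (8 @ 69); take B (14 @ 78); take D (22 @ 104); take C (36 @ 137); take G (40 @ 120); take 13/27 of A → 26.96. Capacity used 133/133.
Total value = 534.96

534.96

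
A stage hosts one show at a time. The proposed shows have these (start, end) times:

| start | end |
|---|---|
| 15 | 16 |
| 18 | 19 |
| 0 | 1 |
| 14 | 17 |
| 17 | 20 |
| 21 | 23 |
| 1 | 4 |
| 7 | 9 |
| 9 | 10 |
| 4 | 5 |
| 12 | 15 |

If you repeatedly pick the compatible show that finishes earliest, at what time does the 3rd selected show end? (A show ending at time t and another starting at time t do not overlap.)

Order by finish time; keep every interval that doesn't clash with the previous kept one.
By end time: (0,1), (1,4), (4,5), (7,9), (9,10), (12,15), (15,16), (14,17), (18,19), (17,20), (21,23).
Pick (0,1); next start ≥ 1 → (1,4); next start ≥ 4 → (4,5); next start ≥ 5 → (7,9); next start ≥ 9 → (9,10); next start ≥ 10 → (12,15); next start ≥ 15 → (15,16); next start ≥ 16 → (18,19); next start ≥ 19 → (21,23).
Selected: (0,1) (1,4) (4,5) (7,9) (9,10) (12,15) (15,16) (18,19) (21,23)

5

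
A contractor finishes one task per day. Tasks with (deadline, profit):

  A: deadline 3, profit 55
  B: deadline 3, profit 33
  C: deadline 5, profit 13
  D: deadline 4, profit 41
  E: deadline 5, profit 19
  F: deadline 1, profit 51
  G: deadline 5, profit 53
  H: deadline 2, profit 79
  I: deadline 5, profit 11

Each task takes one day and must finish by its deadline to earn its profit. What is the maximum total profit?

279

Sort by profit descending; place each in the latest free slot ≤ its deadline.
Profit order: H=79 A=55 G=53 F=51 D=41 B=33 E=19 C=13 I=11
Assign: H→slot 2, A→slot 3, G→slot 5, F→slot 1, D→slot 4, B skipped, E skipped, C skipped, I skipped.
Slots: [1:F] [2:H] [3:A] [4:D] [5:G]
Profit = 51 + 79 + 55 + 41 + 53 = 279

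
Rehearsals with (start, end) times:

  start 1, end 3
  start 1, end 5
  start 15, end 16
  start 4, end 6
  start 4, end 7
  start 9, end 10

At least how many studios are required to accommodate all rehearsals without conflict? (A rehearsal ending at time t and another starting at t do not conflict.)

3

starts: [1, 1, 4, 4, 9, 15]
ends:   [3, 5, 6, 7, 10, 16]
s1→1 s1→2 e3→1 s4→2 s4→3  — peak 3.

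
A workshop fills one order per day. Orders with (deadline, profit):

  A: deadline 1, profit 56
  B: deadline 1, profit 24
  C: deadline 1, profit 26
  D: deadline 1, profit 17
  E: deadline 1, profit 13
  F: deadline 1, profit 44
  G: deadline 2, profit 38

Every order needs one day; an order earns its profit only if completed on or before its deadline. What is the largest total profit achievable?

94

By profit: A(d1,56), F(d1,44), G(d2,38), C(d1,26), B(d1,24), D(d1,17), E(d1,13)
A→slot 1; F skipped; G→slot 2; C skipped; B skipped; D skipped; E skipped.
Profit = 56 + 38 = 94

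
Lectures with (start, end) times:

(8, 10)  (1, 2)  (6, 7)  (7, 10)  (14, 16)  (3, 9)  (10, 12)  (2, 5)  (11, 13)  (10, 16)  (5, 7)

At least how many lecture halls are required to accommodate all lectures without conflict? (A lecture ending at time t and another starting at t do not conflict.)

Count concurrent intervals with a sweep; the peak is the room count.
starts: [1, 2, 3, 5, 6, 7, 8, 10, 10, 11, 14]
ends:   [2, 5, 7, 7, 9, 10, 10, 12, 13, 16, 16]
s1→1 e2→0 s2→1 s3→2 e5→1 s5→2 s6→3  — peak 3.

3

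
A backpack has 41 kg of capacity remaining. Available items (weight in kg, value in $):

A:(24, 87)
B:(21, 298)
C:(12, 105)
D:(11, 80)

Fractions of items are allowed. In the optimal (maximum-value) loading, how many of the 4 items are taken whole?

Greedy by value/weight ratio, highest first.
Ratios (sorted): B 14.19, C 8.75, D 7.27, A 3.62
take B (21 @ 298); take C (12 @ 105); take 8/11 of D → 58.18. Capacity used 41/41.
2 item(s) taken whole; one partial (take 8/11 of D).

2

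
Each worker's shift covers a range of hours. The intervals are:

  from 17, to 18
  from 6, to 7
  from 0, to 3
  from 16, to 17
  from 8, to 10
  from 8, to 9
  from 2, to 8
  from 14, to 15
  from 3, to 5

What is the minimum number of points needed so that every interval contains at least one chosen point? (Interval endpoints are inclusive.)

5

Process intervals by earliest right end; each time one isn't hit yet, stab at its right endpoint.
Sorted: [0,3] [3,5] [6,7] [2,8] [8,9] [8,10] [14,15] [16,17] [17,18]
{[0,3],[3,5]} hit by 3; {[6,7],[2,8]} hit by 7; {[8,9],[8,10]} hit by 9; {[14,15]} hit by 15; {[16,17],[17,18]} hit by 17.
Points: 3, 7, 9, 15, 17 (5 total).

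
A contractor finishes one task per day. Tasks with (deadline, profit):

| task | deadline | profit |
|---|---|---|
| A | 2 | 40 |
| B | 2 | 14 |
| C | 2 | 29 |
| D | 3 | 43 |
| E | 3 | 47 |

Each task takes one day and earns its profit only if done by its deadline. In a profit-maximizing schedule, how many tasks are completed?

3

Take jobs in profit order; each goes to the latest open slot no later than its deadline.
Profit order: E=47 D=43 A=40 C=29 B=14
Assign: E→slot 3, D→slot 2, A→slot 1, C skipped, B skipped.
Slots: [1:A] [2:D] [3:E]
3 of 5 scheduled.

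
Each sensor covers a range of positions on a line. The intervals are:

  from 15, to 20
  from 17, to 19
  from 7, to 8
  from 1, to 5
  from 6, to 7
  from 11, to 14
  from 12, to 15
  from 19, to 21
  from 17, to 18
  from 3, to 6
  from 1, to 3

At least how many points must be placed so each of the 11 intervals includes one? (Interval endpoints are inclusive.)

Sort by right endpoint; whenever an interval is uncovered, place a point at its right end.
Sorted: [1,3] [1,5] [3,6] [6,7] [7,8] [11,14] [12,15] [17,18] [17,19] [15,20] [19,21]
{[1,3],[1,5],[3,6]} hit by 3; {[6,7],[7,8]} hit by 7; {[11,14],[12,15]} hit by 14; {[17,18],[17,19],[15,20]} hit by 18; {[19,21]} hit by 21.
Points: 3, 7, 14, 18, 21 (5 total).

5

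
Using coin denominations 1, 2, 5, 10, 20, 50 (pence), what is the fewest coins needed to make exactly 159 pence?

159 − 3×50→9 − 1×5→4 − 2×2→0
Total coins = 3 + 1 + 2 = 6

6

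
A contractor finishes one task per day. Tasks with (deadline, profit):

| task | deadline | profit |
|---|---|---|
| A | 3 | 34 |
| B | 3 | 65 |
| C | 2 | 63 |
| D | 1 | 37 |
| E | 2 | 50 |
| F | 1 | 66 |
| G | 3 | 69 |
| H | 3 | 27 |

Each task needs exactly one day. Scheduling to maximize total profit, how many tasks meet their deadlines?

3

Sort by profit descending; place each in the latest free slot ≤ its deadline.
Profit order: G=69 F=66 B=65 C=63 E=50 D=37 A=34 H=27
Assign: G→slot 3, F→slot 1, B→slot 2, C skipped, E skipped, D skipped, A skipped, H skipped.
Slots: [1:F] [2:B] [3:G]
3 of 8 scheduled.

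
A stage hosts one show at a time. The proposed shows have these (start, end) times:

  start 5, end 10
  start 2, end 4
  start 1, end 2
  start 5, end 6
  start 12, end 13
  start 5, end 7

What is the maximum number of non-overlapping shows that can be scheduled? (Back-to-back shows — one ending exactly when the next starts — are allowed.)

4

Sort by end time and greedily take each interval whose start is ≥ the last chosen end.
Sorted by end: (1,2)  (2,4)  (5,6)  (5,7)  (5,10)  (12,13)
take (1,2); take (2,4); take (5,6); skip (5,7); take (12,13).
Selected 4 shows.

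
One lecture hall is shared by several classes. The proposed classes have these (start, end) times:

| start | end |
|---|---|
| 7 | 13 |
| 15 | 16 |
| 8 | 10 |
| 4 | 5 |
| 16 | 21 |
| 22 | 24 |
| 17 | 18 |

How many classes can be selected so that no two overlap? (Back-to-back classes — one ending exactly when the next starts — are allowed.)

5

By end time: (4,5), (8,10), (7,13), (15,16), (17,18), (16,21), (22,24).
Pick (4,5); next start ≥ 5 → (8,10); next start ≥ 10 → (15,16); next start ≥ 16 → (17,18); next start ≥ 18 → (22,24).
Selected 5 classes.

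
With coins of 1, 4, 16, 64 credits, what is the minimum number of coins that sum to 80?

80 = 1×64 + 1×16
Total coins = 1 + 1 = 2

2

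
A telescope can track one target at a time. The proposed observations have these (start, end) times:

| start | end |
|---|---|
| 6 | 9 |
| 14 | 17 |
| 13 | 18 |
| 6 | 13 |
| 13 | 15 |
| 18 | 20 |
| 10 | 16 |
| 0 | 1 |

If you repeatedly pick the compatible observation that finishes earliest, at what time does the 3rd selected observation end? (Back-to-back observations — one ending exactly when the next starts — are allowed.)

15

Sort by end time and greedily take each interval whose start is ≥ the last chosen end.
Sorted by end: (0,1)  (6,9)  (6,13)  (13,15)  (10,16)  (14,17)  (13,18)  (18,20)
take (0,1); take (6,9); take (13,15); skip (14,17); take (18,20).
Selected: (0,1) (6,9) (13,15) (18,20)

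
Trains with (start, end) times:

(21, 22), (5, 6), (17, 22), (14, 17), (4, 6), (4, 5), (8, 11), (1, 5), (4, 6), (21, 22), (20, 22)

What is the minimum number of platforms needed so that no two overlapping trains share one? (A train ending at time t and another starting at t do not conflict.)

starts: [1, 4, 4, 4, 5, 8, 14, 17, 20, 21, 21]
ends:   [5, 5, 6, 6, 6, 11, 17, 22, 22, 22, 22]
s1→1 s4→2 s4→3 s4→4  — peak 4.

4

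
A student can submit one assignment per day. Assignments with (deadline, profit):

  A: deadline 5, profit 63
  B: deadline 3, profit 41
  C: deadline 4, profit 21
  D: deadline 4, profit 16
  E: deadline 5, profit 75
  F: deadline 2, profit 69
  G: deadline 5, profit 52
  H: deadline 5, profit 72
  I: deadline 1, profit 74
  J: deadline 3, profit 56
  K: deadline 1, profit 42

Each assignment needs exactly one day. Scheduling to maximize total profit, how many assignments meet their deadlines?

5

Take jobs in profit order; each goes to the latest open slot no later than its deadline.
Profit order: E=75 I=74 H=72 F=69 A=63 J=56 G=52 K=42 B=41 C=21 D=16
Assign: E→slot 5, I→slot 1, H→slot 4, F→slot 2, A→slot 3, J skipped, G skipped, K skipped, B skipped, C skipped, D skipped.
Slots: [1:I] [2:F] [3:A] [4:H] [5:E]
5 of 11 scheduled.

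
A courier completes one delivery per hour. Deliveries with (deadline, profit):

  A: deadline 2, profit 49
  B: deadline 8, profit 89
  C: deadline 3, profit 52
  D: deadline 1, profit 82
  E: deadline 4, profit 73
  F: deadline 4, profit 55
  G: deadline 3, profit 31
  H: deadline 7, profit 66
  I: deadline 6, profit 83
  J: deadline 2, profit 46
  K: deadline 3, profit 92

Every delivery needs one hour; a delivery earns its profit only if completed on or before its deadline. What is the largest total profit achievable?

Profit order: K=92 B=89 I=83 D=82 E=73 H=66 F=55 C=52 A=49 J=46 G=31
Assign: K→slot 3, B→slot 8, I→slot 6, D→slot 1, E→slot 4, H→slot 7, F→slot 2, C skipped, A skipped, J skipped, G skipped.
Slots: [1:D] [2:F] [3:K] [4:E] [6:I] [7:H] [8:B]
Profit = 82 + 55 + 92 + 73 + 83 + 66 + 89 = 540

540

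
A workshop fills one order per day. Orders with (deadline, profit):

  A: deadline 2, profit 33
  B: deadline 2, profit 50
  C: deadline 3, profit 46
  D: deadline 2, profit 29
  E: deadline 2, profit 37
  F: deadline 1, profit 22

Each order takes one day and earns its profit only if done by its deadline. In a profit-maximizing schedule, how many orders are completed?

3

Take jobs in profit order; each goes to the latest open slot no later than its deadline.
Profit order: B=50 C=46 E=37 A=33 D=29 F=22
Assign: B→slot 2, C→slot 3, E→slot 1, A skipped, D skipped, F skipped.
Slots: [1:E] [2:B] [3:C]
3 of 6 scheduled.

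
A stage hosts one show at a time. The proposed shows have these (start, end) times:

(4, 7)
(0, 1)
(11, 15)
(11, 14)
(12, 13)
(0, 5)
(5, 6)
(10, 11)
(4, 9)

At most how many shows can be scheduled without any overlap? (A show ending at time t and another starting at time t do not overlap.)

4

Sort by end time and greedily take each interval whose start is ≥ the last chosen end.
By end time: (0,1), (0,5), (5,6), (4,7), (4,9), (10,11), (12,13), (11,14), (11,15).
Pick (0,1); next start ≥ 1 → (5,6); next start ≥ 6 → (10,11); next start ≥ 11 → (12,13).
Selected 4 shows.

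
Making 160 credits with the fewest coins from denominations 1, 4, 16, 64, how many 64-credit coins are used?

2

160 = 2×64 + 2×16
Count of 64: 2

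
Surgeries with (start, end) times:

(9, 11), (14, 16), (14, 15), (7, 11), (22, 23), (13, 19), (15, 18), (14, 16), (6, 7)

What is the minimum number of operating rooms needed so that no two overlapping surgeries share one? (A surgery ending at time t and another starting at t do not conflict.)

Count concurrent intervals with a sweep; the peak is the room count.
Events (time:±→running): 6:+→1 7:-→0 7:+→1 9:+→2 11:-→1 11:-→0 13:+→1 14:+→2 14:+→3 14:+→4 … peak 4.

4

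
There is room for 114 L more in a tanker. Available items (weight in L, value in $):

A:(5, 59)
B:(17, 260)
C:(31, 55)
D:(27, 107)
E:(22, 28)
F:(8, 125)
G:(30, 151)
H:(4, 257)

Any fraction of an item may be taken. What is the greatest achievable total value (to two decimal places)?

Sort by value per unit weight and fill in that order.
Order: H (257/4=64.25) > F (125/8=15.62) > B (260/17=15.29) > A (59/5=11.80) > G (151/30=5.03) > D (107/27=3.96) > C (55/31=1.77) > E (28/22=1.27)
Fill: take H (4 @ 257) → take F (8 @ 125) → take B (17 @ 260) → take A (5 @ 59) → take G (30 @ 151) → take D (27 @ 107) → take 23/31 of C → 40.81; 114/114 used.
Total value = 999.81

999.81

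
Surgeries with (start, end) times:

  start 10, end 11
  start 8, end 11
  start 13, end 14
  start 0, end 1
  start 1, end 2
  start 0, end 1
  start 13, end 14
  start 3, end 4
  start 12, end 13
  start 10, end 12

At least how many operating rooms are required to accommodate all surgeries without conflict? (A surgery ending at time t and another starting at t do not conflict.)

3

The answer is the maximum number of intervals overlapping at any instant.
starts: [0, 0, 1, 3, 8, 10, 10, 12, 13, 13]
ends:   [1, 1, 2, 4, 11, 11, 12, 13, 14, 14]
s0→1 s0→2 e1→1 e1→0 s1→1 e2→0 s3→1 e4→0 s8→1 s10→2 s10→3  — peak 3.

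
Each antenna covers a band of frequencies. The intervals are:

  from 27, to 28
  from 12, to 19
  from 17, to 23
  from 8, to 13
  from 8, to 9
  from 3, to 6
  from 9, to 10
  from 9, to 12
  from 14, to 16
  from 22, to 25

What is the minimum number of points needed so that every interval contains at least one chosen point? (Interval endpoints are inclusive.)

Process intervals by earliest right end; each time one isn't hit yet, stab at its right endpoint.
Sorted: [3,6] [8,9] [9,10] [9,12] [8,13] [14,16] [12,19] [17,23] [22,25] [27,28]
{[3,6]} hit by 6; {[8,9],[9,10],[9,12],[8,13]} hit by 9; {[14,16],[12,19]} hit by 16; {[17,23],[22,25]} hit by 23; {[27,28]} hit by 28.
Points: 6, 9, 16, 23, 28 (5 total).

5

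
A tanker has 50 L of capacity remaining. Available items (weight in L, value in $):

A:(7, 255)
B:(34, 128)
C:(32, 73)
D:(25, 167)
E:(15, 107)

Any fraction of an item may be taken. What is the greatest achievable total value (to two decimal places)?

Greedy by value/weight ratio, highest first.
Order: A (255/7=36.43) > E (107/15=7.13) > D (167/25=6.68) > B (128/34=3.76) > C (73/32=2.28)
Fill: take A (7 @ 255) → take E (15 @ 107) → take D (25 @ 167) → take 3/34 of B → 11.29; 50/50 used.
Total value = 540.29

540.29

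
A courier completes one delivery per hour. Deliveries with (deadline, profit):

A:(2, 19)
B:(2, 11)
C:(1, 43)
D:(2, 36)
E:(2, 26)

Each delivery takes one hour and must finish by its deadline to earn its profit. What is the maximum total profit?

By profit: C(d1,43), D(d2,36), E(d2,26), A(d2,19), B(d2,11)
C→slot 1; D→slot 2; E skipped; A skipped; B skipped.
Profit = 43 + 36 = 79

79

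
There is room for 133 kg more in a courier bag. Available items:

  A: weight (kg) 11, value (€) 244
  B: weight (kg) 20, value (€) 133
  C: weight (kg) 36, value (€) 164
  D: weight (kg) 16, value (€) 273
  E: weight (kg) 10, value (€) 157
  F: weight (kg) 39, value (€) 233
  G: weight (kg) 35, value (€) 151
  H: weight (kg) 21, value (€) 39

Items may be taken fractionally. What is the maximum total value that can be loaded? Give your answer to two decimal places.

Ratios (sorted): A 22.18, D 17.06, E 15.70, B 6.65, F 5.97, C 4.56, G 4.31, H 1.86
take A (11 @ 244); take D (16 @ 273); take E (10 @ 157); take B (20 @ 133); take F (39 @ 233); take C (36 @ 164); take 1/35 of G → 4.31. Capacity used 133/133.
Total value = 1208.31

1208.31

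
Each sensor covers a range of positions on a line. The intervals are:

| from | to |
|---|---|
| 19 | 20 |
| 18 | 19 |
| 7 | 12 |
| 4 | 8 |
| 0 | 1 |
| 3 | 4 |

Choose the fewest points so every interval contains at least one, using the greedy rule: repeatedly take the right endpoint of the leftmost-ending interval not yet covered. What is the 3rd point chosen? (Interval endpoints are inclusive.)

12

Process intervals by earliest right end; each time one isn't hit yet, stab at its right endpoint.
By right end: [0,1]  [3,4]  [4,8]  [7,12]  [18,19]  [19,20]
[0,1] uncovered → point at 1; [3,4] uncovered → point at 4; [7,12] uncovered → point at 12; [18,19] uncovered → point at 19.
Points: 1, 4, 12, 19 (4 total).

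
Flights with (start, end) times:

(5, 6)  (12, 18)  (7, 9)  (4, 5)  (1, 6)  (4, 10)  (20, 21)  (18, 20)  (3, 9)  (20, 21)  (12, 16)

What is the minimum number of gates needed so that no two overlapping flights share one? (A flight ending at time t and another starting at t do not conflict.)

starts: [1, 3, 4, 4, 5, 7, 12, 12, 18, 20, 20]
ends:   [5, 6, 6, 9, 9, 10, 16, 18, 20, 21, 21]
s1→1 s3→2 s4→3 s4→4  — peak 4.

4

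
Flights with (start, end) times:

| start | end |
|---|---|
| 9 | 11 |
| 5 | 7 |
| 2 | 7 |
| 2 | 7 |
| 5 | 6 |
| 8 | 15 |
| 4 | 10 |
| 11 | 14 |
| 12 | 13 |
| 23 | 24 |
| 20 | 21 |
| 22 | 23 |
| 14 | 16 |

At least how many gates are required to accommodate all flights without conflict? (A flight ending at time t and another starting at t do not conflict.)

5

The answer is the maximum number of intervals overlapping at any instant.
Events (time:±→running): 2:+→1 2:+→2 4:+→3 5:+→4 5:+→5 … peak 5.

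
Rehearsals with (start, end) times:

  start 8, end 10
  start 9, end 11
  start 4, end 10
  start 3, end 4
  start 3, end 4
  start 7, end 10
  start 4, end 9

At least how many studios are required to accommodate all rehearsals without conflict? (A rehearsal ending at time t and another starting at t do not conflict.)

4

The answer is the maximum number of intervals overlapping at any instant.
starts: [3, 3, 4, 4, 7, 8, 9]
ends:   [4, 4, 9, 10, 10, 10, 11]
s3→1 s3→2 e4→1 e4→0 s4→1 s4→2 s7→3 s8→4  — peak 4.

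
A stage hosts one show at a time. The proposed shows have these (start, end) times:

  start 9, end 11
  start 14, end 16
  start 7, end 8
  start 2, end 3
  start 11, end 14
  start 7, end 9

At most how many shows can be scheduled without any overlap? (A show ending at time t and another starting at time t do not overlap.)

Sort by end time and greedily take each interval whose start is ≥ the last chosen end.
By end time: (2,3), (7,8), (7,9), (9,11), (11,14), (14,16).
Pick (2,3); next start ≥ 3 → (7,8); next start ≥ 8 → (9,11); next start ≥ 11 → (11,14); next start ≥ 14 → (14,16).
Selected 5 shows.

5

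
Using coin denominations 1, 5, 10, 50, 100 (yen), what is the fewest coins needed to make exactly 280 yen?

6

280 − 2×100→80 − 1×50→30 − 3×10→0
Total coins = 2 + 1 + 3 = 6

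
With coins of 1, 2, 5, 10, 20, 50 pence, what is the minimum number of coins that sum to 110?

Use the largest denomination that fits, subtract, and repeat.
110 − 2×50→10 − 1×10→0
Total coins = 2 + 1 = 3

3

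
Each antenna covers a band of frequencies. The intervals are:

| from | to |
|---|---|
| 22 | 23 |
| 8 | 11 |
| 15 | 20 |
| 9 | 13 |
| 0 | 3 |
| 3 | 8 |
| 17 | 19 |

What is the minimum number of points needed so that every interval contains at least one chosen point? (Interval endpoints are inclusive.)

4

Process intervals by earliest right end; each time one isn't hit yet, stab at its right endpoint.
Sorted: [0,3] [3,8] [8,11] [9,13] [17,19] [15,20] [22,23]
{[0,3],[3,8]} hit by 3; {[8,11],[9,13]} hit by 11; {[17,19],[15,20]} hit by 19; {[22,23]} hit by 23.
Points: 3, 11, 19, 23 (4 total).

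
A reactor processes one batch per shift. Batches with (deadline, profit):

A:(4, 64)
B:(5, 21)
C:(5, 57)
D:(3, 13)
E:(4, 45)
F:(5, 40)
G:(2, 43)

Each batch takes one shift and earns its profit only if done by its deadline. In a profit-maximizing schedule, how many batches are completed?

5

Sort by profit descending; place each in the latest free slot ≤ its deadline.
By profit: A(d4,64), C(d5,57), E(d4,45), G(d2,43), F(d5,40), B(d5,21), D(d3,13)
A→slot 4; C→slot 5; E→slot 3; G→slot 2; F→slot 1; B skipped; D skipped.
5 of 7 scheduled.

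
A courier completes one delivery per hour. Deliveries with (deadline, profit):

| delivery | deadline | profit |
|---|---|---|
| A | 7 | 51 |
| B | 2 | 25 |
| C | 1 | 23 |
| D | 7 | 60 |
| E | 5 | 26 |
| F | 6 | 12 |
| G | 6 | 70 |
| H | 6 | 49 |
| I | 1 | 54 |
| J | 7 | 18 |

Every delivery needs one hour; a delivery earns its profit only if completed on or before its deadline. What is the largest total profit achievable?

335

Take jobs in profit order; each goes to the latest open slot no later than its deadline.
By profit: G(d6,70), D(d7,60), I(d1,54), A(d7,51), H(d6,49), E(d5,26), B(d2,25), C(d1,23), J(d7,18), F(d6,12)
G→slot 6; D→slot 7; I→slot 1; A→slot 5; H→slot 4; E→slot 3; B→slot 2; C skipped; J skipped; F skipped.
Profit = 54 + 25 + 26 + 49 + 51 + 70 + 60 = 335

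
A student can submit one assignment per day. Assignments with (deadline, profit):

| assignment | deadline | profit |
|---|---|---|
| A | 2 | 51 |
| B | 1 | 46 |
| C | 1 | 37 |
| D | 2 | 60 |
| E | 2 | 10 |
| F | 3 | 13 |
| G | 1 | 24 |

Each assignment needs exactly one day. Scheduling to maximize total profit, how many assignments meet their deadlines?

3

Sort by profit descending; place each in the latest free slot ≤ its deadline.
By profit: D(d2,60), A(d2,51), B(d1,46), C(d1,37), G(d1,24), F(d3,13), E(d2,10)
D→slot 2; A→slot 1; B skipped; C skipped; G skipped; F→slot 3; E skipped.
3 of 7 scheduled.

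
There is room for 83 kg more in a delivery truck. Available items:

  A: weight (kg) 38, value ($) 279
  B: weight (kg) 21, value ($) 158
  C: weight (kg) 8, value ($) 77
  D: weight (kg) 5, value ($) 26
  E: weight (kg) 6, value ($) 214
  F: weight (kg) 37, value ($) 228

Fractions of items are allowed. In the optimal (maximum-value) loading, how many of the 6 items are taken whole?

Sort by value per unit weight and fill in that order.
Ratios (sorted): E 35.67, C 9.62, B 7.52, A 7.34, F 6.16, D 5.20
take E (6 @ 214); take C (8 @ 77); take B (21 @ 158); take A (38 @ 279); take 10/37 of F → 61.62. Capacity used 83/83.
4 item(s) taken whole; one partial (take 10/37 of F).

4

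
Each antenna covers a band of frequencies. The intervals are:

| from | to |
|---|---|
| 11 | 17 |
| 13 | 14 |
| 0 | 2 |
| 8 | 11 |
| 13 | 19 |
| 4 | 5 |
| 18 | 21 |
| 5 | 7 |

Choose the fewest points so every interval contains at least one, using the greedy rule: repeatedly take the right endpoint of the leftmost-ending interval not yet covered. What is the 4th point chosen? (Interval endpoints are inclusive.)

Sorted: [0,2] [4,5] [5,7] [8,11] [13,14] [11,17] [13,19] [18,21]
{[0,2]} hit by 2; {[4,5],[5,7]} hit by 5; {[8,11]} hit by 11; {[13,14],[11,17],[13,19]} hit by 14; {[18,21]} hit by 21.
Points: 2, 5, 11, 14, 21 (5 total).

14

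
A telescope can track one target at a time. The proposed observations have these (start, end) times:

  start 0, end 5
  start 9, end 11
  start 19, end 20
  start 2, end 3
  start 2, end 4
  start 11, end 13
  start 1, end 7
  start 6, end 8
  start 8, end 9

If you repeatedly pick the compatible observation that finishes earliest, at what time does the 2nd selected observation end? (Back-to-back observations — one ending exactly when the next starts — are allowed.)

Greedy by earliest finish: after sorting by end time, pick each interval compatible with the last pick.
By end time: (2,3), (2,4), (0,5), (1,7), (6,8), (8,9), (9,11), (11,13), (19,20).
Pick (2,3); next start ≥ 3 → (6,8); next start ≥ 8 → (8,9); next start ≥ 9 → (9,11); next start ≥ 11 → (11,13); next start ≥ 13 → (19,20).
Selected: (2,3) (6,8) (8,9) (9,11) (11,13) (19,20)

8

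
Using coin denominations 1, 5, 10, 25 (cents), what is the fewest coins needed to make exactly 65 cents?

4

65 = 2×25 + 1×10 + 1×5
Total coins = 2 + 1 + 1 = 4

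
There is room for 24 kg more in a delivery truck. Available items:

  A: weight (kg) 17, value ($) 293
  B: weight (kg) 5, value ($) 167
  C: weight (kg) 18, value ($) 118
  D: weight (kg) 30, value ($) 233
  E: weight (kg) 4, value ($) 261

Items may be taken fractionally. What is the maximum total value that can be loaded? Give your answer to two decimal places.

Ratios (sorted): E 65.25, B 33.40, A 17.24, D 7.77, C 6.56
take E (4 @ 261); take B (5 @ 167); take 15/17 of A → 258.53. Capacity used 24/24.
Total value = 686.53

686.53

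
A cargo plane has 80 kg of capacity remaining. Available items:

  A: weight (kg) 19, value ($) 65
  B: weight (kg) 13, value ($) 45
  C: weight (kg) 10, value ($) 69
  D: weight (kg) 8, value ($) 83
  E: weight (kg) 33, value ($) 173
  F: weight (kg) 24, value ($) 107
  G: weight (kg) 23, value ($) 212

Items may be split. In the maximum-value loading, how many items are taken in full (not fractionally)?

Sort by value per unit weight and fill in that order.
Ratios (sorted): D 10.38, G 9.22, C 6.90, E 5.24, F 4.46, B 3.46, A 3.42
take D (8 @ 83); take G (23 @ 212); take C (10 @ 69); take E (33 @ 173); take 6/24 of F → 26.75. Capacity used 80/80.
4 item(s) taken whole; one partial (take 6/24 of F).

4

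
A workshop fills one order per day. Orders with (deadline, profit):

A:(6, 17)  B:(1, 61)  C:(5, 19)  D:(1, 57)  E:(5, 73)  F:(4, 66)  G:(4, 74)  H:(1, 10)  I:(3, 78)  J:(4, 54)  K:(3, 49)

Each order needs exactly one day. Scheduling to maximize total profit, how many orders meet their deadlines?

6

By profit: I(d3,78), G(d4,74), E(d5,73), F(d4,66), B(d1,61), D(d1,57), J(d4,54), K(d3,49), C(d5,19), A(d6,17), H(d1,10)
I→slot 3; G→slot 4; E→slot 5; F→slot 2; B→slot 1; D skipped; J skipped; K skipped; C skipped; A→slot 6; H skipped.
6 of 11 scheduled.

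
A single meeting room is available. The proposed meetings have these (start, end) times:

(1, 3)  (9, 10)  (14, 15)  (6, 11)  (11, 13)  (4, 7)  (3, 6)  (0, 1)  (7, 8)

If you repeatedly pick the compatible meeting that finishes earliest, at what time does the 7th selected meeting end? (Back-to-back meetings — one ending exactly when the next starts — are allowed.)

By end time: (0,1), (1,3), (3,6), (4,7), (7,8), (9,10), (6,11), (11,13), (14,15).
Pick (0,1); next start ≥ 1 → (1,3); next start ≥ 3 → (3,6); next start ≥ 6 → (7,8); next start ≥ 8 → (9,10); next start ≥ 10 → (11,13); next start ≥ 13 → (14,15).
Selected: (0,1) (1,3) (3,6) (7,8) (9,10) (11,13) (14,15)

15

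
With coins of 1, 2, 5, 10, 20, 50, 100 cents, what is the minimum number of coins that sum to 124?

4

Use the largest denomination that fits, subtract, and repeat.
124 = 1×100 + 1×20 + 2×2
Total coins = 1 + 1 + 2 = 4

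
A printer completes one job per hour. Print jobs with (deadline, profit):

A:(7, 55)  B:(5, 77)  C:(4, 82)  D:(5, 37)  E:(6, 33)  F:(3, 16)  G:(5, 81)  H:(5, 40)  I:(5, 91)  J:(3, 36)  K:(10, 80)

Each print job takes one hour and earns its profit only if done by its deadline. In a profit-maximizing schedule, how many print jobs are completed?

8

Profit order: I=91 C=82 G=81 K=80 B=77 A=55 H=40 D=37 J=36 E=33 F=16
Assign: I→slot 5, C→slot 4, G→slot 3, K→slot 10, B→slot 2, A→slot 7, H→slot 1, D skipped, J skipped, E→slot 6, F skipped.
Slots: [1:H] [2:B] [3:G] [4:C] [5:I] [6:E] [7:A] [10:K]
8 of 11 scheduled.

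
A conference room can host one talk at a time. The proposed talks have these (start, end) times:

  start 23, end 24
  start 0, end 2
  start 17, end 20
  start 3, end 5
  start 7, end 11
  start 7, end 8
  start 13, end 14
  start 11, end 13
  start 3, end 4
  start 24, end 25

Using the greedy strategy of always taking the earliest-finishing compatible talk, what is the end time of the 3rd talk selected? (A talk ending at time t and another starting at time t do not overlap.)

Sorted by end: (0,2)  (3,4)  (3,5)  (7,8)  (7,11)  (11,13)  (13,14)  (17,20)  (23,24)  (24,25)
take (0,2); take (3,4); skip (3,5); take (7,8); take (11,13); take (13,14); take (17,20); take (23,24); take (24,25).
Selected: (0,2) (3,4) (7,8) (11,13) (13,14) (17,20) (23,24) (24,25)

8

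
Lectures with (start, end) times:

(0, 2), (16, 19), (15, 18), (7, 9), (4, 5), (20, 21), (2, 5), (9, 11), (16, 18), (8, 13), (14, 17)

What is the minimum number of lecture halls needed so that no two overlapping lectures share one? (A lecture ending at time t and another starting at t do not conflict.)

4

starts: [0, 2, 4, 7, 8, 9, 14, 15, 16, 16, 20]
ends:   [2, 5, 5, 9, 11, 13, 17, 18, 18, 19, 21]
s0→1 e2→0 s2→1 s4→2 e5→1 e5→0 s7→1 s8→2 e9→1 s9→2 e11→1 e13→0 s14→1 s15→2 s16→3 s16→4  — peak 4.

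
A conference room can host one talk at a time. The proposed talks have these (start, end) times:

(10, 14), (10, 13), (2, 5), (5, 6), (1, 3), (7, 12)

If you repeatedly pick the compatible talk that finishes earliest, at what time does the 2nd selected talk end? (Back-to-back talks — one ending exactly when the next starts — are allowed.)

6

Sorted by end: (1,3)  (2,5)  (5,6)  (7,12)  (10,13)  (10,14)
take (1,3); skip (2,5); take (5,6); take (7,12); skip (10,13).
Selected: (1,3) (5,6) (7,12)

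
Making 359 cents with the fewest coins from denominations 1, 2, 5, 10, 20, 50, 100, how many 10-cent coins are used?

Greedy: take as many of the largest coin as possible, then repeat with the remainder.
359 = 3×100 + 1×50 + 1×5 + 2×2
Count of 10: 0

0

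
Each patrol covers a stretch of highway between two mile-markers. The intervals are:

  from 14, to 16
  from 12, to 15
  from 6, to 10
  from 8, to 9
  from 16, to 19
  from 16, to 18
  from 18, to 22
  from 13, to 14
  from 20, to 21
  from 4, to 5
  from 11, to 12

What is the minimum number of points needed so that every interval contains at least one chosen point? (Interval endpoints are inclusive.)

Sort by right endpoint; whenever an interval is uncovered, place a point at its right end.
Sorted: [4,5] [8,9] [6,10] [11,12] [13,14] [12,15] [14,16] [16,18] [16,19] [20,21] [18,22]
{[4,5]} hit by 5; {[8,9],[6,10]} hit by 9; {[11,12]} hit by 12; {[13,14],[12,15],[14,16]} hit by 14; {[16,18],[16,19]} hit by 18; {[20,21],[18,22]} hit by 21.
Points: 5, 9, 12, 14, 18, 21 (6 total).

6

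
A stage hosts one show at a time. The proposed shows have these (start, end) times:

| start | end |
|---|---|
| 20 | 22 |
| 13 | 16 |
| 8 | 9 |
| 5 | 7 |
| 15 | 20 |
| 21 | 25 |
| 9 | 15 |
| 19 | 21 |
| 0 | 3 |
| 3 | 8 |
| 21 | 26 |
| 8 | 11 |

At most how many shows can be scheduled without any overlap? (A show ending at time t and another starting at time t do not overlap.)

Order by finish time; keep every interval that doesn't clash with the previous kept one.
By end time: (0,3), (5,7), (3,8), (8,9), (8,11), (9,15), (13,16), (15,20), (19,21), (20,22), (21,25), (21,26).
Pick (0,3); next start ≥ 3 → (5,7); next start ≥ 7 → (8,9); next start ≥ 9 → (9,15); next start ≥ 15 → (15,20); next start ≥ 20 → (20,22).
Selected 6 shows.

6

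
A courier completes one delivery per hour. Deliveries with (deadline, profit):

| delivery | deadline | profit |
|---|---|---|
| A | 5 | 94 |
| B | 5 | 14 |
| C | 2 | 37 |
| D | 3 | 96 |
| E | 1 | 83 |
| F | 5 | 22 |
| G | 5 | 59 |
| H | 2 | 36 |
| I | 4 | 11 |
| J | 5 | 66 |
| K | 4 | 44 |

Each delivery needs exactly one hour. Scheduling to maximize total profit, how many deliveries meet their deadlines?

Take jobs in profit order; each goes to the latest open slot no later than its deadline.
By profit: D(d3,96), A(d5,94), E(d1,83), J(d5,66), G(d5,59), K(d4,44), C(d2,37), H(d2,36), F(d5,22), B(d5,14), I(d4,11)
D→slot 3; A→slot 5; E→slot 1; J→slot 4; G→slot 2; K skipped; C skipped; H skipped; F skipped; B skipped; I skipped.
5 of 11 scheduled.

5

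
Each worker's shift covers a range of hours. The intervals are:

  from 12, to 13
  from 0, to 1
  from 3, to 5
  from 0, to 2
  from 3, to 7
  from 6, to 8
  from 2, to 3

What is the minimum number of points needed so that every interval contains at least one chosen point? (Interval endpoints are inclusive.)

4

Sorted: [0,1] [0,2] [2,3] [3,5] [3,7] [6,8] [12,13]
{[0,1],[0,2]} hit by 1; {[2,3],[3,5],[3,7]} hit by 3; {[6,8]} hit by 8; {[12,13]} hit by 13.
Points: 1, 3, 8, 13 (4 total).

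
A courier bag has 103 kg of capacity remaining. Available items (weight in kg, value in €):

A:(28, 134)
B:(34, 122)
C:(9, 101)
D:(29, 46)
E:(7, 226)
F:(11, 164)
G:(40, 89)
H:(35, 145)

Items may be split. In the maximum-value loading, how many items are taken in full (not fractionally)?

Sort by value per unit weight and fill in that order.
Ratios (sorted): E 32.29, F 14.91, C 11.22, A 4.79, H 4.14, B 3.59, G 2.23, D 1.59
take E (7 @ 226); take F (11 @ 164); take C (9 @ 101); take A (28 @ 134); take H (35 @ 145); take 13/34 of B → 46.65. Capacity used 103/103.
5 item(s) taken whole; one partial (take 13/34 of B).

5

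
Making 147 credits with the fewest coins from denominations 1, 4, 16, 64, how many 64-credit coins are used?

2

Greedy: take as many of the largest coin as possible, then repeat with the remainder.
147 − 2×64→19 − 1×16→3 − 3×1→0
Count of 64: 2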